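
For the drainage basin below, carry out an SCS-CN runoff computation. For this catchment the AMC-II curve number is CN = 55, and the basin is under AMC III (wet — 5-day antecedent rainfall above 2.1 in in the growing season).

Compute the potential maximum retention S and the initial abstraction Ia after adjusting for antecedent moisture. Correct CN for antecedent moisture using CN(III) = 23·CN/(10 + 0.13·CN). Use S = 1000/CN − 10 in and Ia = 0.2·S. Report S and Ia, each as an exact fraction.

Wet (AMC III): CN(III) = 23·55/(10 + 0.13·55) = 1265/(343/20) = 25300/343 ≈ 73.761
S = 1000/(25300/343) − 10 = 900/253 in ≈ 3.557 in
Initial abstraction Ia = S/5 = (900/253)/5 = 180/253 ≈ 0.711 in

S = 900/253 in ≈ 3.557 in; Ia = 180/253 in ≈ 0.711 in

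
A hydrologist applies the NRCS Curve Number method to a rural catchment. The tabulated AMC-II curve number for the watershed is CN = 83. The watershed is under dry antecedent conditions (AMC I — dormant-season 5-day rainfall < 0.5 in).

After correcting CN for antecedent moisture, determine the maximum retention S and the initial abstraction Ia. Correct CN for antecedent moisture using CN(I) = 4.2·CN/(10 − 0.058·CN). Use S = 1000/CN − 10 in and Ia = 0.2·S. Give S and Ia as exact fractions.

S = 8500/1743 in ≈ 4.877 in; Ia = 1700/1743 in ≈ 0.975 in

CN(I) from CN(II)=83: (4.2·83)/(10 − 0.058·83) = 174300/2593 ≈ 67.219
S = 1000/(174300/2593) − 10 = 8500/1743 in ≈ 4.877 in
Ia = 0.2S: 0.2·4.877 = 0.975 in (exactly 1700/1743)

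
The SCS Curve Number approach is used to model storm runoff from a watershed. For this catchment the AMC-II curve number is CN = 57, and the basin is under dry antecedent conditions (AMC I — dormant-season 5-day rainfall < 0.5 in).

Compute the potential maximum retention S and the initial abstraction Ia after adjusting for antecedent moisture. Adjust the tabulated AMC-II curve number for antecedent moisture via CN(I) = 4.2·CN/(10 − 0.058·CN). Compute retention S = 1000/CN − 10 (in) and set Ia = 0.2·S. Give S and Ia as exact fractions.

CN(I) from CN(II)=57: (4.2·57)/(10 − 0.058·57) = 119700/3347 ≈ 35.763
S = 1000/(119700/3347) − 10 = 21500/1197 in ≈ 17.962 in
Ia = 0.2S: 0.2·17.962 = 3.592 in (exactly 4300/1197)

S = 21500/1197 in ≈ 17.962 in; Ia = 4300/1197 in ≈ 3.592 in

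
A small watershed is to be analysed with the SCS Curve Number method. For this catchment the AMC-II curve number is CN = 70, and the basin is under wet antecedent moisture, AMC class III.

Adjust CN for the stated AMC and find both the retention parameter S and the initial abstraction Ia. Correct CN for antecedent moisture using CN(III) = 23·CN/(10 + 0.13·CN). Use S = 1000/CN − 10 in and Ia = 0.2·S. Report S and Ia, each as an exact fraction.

S = 300/161 in ≈ 1.863 in; Ia = 60/161 in ≈ 0.373 in

Adjust CN=70 to AMC III: 23·70/(10 + 0.13·70) → 1610 ÷ (191/10) = 16100/191 ≈ 84.293
Max retention: S = 1000/(16100/191) − 10 = 300/161 in (≈ 1.863 in)
Ia = 0.2·(300/161) = 60/161 in ≈ 0.373 in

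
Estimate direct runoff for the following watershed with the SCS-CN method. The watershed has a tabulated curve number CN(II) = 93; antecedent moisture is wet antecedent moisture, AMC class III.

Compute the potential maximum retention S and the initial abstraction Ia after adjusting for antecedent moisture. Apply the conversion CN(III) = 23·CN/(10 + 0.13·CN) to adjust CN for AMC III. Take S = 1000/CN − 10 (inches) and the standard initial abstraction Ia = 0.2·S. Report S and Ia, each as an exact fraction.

CN(III) from CN(II)=93: (23·93)/(10 + 0.13·93) = 213900/2209 ≈ 96.831
Retention S: 1000/CN − 10 with CN=96.831 → S = 700/2139 ≈ 0.327 in
Ia = 0.2·(700/2139) = 140/2139 in ≈ 0.065 in

S = 700/2139 in ≈ 0.327 in; Ia = 140/2139 in ≈ 0.065 in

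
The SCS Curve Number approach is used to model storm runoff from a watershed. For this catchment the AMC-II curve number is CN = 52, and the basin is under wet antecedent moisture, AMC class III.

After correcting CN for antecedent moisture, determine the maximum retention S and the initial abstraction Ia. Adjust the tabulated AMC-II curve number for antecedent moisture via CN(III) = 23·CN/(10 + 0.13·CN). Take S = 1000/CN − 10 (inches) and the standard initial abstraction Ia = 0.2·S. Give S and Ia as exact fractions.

Wet (AMC III): CN(III) = 23·52/(10 + 0.13·52) = 1196/(419/25) = 29900/419 ≈ 71.360
S = 1000/(29900/419) − 10 = 1200/299 in ≈ 4.013 in
Ia = 0.2S: 0.2·4.013 = 0.803 in (exactly 240/299)

S = 1200/299 in ≈ 4.013 in; Ia = 240/299 in ≈ 0.803 in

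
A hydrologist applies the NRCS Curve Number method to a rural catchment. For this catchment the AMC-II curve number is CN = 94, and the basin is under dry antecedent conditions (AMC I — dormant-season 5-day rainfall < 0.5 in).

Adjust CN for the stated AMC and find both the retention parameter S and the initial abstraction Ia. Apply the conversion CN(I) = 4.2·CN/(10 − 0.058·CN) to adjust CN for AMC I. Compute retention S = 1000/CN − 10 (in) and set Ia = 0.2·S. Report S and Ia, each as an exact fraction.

Adjust CN=94 to AMC I: 4.2·94/(10 − 0.058·94) → (1974/5) ÷ (1137/250) = 32900/379 ≈ 86.807
Retention S: 1000/CN − 10 with CN=86.807 → S = 500/329 ≈ 1.520 in
Initial abstraction Ia = S/5 = (500/329)/5 = 100/329 ≈ 0.304 in

S = 500/329 in ≈ 1.520 in; Ia = 100/329 in ≈ 0.304 in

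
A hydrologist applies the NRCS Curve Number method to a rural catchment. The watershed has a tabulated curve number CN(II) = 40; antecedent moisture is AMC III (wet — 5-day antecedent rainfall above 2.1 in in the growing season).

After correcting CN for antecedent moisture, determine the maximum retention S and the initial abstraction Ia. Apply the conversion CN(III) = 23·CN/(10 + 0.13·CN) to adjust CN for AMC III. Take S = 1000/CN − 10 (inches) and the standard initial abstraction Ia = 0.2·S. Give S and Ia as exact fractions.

S = 150/23 in ≈ 6.522 in; Ia = 30/23 in ≈ 1.304 in

CN(III) from CN(II)=40: (23·40)/(10 + 0.13·40) = 1150/19 ≈ 60.526
Retention S: 1000/CN − 10 with CN=60.526 → S = 150/23 ≈ 6.522 in
Ia = 0.2·(150/23) = 30/23 in ≈ 1.304 in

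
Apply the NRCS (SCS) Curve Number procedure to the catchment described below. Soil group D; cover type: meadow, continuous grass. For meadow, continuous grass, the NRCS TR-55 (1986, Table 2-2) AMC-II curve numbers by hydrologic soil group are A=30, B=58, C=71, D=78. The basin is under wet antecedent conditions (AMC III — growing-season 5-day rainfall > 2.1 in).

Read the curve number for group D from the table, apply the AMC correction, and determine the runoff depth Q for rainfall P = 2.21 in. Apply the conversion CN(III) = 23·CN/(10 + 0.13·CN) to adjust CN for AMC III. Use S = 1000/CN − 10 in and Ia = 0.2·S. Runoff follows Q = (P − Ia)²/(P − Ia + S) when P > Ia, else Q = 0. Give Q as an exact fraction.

NRCS table: meadow, continuous grass, soil group D → CN(II) = 78
Adjust CN=78 to AMC III: 23·78/(10 + 0.13·78) → 1794 ÷ (1007/50) = 89700/1007 ≈ 89.076
Retention S: 1000/CN − 10 with CN=89.076 → S = 1100/897 ≈ 1.226 in
Ia = 0.2·(1100/897) = 220/897 in ≈ 0.245 in
Since P=2.210 > Ia=0.245: effective rainfall P−Ia = 176237/89700 in
Runoff Q = (P−Ia)²/(P−Ia+S) = (1.965)²/(1.965+1.226) = 31059480169/25675458900 ≈ 1.210 in

Q = 31059480169/25675458900 in ≈ 1.210 in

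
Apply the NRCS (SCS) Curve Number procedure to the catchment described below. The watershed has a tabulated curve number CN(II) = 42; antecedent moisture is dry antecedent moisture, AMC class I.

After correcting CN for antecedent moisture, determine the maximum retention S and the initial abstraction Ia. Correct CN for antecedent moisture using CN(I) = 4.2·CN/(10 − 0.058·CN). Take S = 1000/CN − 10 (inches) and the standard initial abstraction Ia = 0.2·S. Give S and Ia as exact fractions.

Dry (AMC I): CN(I) = 4.2·42/(10 − 0.058·42) = (882/5)/(1891/250) = 44100/1891 ≈ 23.321
S = 1000/(44100/1891) − 10 = 14500/441 in ≈ 32.880 in
Ia = 0.2·(14500/441) = 2900/441 in ≈ 6.576 in

S = 14500/441 in ≈ 32.880 in; Ia = 2900/441 in ≈ 6.576 in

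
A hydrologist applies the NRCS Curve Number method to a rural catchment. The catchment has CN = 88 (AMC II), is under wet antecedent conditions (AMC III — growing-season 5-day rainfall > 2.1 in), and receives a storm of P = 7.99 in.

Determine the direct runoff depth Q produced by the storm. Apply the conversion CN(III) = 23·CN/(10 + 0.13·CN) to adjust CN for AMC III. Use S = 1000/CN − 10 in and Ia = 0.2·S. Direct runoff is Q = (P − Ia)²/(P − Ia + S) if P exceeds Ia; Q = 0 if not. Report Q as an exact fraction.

Adjust CN=88 to AMC III: 23·88/(10 + 0.13·88) → 2024 ÷ (536/25) = 6325/67 ≈ 94.403
S = 1000/(6325/67) − 10 = 150/253 in ≈ 0.593 in
Initial abstraction Ia = S/5 = (150/253)/5 = 30/253 ≈ 0.119 in
P − Ia = 7.990 − 0.119 = 199147/25300 ≈ 7.871 in (> 0, runoff occurs)
Q: (199147/25300)² ÷ (214147/25300) = 39659527609/5417919100 in (≈ 7.320 in)

Q = 39659527609/5417919100 in ≈ 7.320 in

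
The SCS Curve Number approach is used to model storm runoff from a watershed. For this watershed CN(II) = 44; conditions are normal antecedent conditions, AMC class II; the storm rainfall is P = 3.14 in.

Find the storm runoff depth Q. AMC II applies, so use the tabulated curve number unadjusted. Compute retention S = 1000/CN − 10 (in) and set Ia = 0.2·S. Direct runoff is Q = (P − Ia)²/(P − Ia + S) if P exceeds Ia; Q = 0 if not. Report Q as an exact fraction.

AMC II — tabulated CN = 44 applies directly.
Retention S: 1000/CN − 10 with CN=44.000 → S = 140/11 ≈ 12.727 in
Ia = 0.2S: 0.2·12.727 = 2.545 in (exactly 28/11)
P − Ia = 3.140 − 2.545 = 327/550 ≈ 0.595 in (> 0, runoff occurs)
Runoff Q = (P−Ia)²/(P−Ia+S) = (0.595)²/(0.595+12.727) = 106929/4029850 ≈ 0.027 in

Q = 106929/4029850 in ≈ 0.027 in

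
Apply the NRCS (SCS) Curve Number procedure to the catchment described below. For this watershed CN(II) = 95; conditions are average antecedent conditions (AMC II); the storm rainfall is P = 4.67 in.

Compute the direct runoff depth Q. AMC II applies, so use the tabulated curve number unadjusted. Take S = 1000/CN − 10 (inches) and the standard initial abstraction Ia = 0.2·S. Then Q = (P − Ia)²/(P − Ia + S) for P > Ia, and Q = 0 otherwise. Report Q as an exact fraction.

Q = 75220929/18378700 in ≈ 4.093 in

Average conditions: CN = 95 (no AMC adjustment).
Retention S: 1000/CN − 10 with CN=95.000 → S = 10/19 ≈ 0.526 in
Ia = 0.2·(10/19) = 2/19 in ≈ 0.105 in
Excess rainfall: 4.670 − 0.105 = 4.565 in; P > Ia so Q > 0
Q = (8673/1900)²/((8673/1900) + 10/19) = (75220929/3610000)/(9673/1900) = 75220929/18378700 in ≈ 4.093 in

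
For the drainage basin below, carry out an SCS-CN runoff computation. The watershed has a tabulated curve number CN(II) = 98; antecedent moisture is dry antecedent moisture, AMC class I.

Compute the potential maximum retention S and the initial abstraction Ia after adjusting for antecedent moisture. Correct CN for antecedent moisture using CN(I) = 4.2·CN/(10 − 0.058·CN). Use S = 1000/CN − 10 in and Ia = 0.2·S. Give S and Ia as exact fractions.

S = 500/1029 in ≈ 0.486 in; Ia = 100/1029 in ≈ 0.097 in

Dry (AMC I): CN(I) = 4.2·98/(10 − 0.058·98) = (2058/5)/(1079/250) = 102900/1079 ≈ 95.366
Retention S: 1000/CN − 10 with CN=95.366 → S = 500/1029 ≈ 0.486 in
Ia = 0.2·(500/1029) = 100/1029 in ≈ 0.097 in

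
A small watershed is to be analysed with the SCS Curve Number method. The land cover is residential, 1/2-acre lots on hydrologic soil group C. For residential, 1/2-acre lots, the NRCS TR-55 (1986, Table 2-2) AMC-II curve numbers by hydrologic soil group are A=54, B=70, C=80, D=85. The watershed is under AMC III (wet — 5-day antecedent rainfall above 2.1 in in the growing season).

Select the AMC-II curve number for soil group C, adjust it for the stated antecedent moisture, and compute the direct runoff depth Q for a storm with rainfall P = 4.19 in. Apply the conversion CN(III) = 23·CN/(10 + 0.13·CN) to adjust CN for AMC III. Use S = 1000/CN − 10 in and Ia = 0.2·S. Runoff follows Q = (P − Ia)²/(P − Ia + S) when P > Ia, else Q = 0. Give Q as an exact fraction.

Q = 83484769/26765100 in ≈ 3.119 in

NRCS table: residential, 1/2-acre lots, soil group C → CN(II) = 80
Wet (AMC III): CN(III) = 23·80/(10 + 0.13·80) = 1840/(102/5) = 4600/51 ≈ 90.196
S = 1000/(4600/51) − 10 = 25/23 in ≈ 1.087 in
Ia = 0.2S: 0.2·1.087 = 0.217 in (exactly 5/23)
Excess rainfall: 4.190 − 0.217 = 3.973 in; P > Ia so Q > 0
Q: (9137/2300)² ÷ (11637/2300) = 83484769/26765100 in (≈ 3.119 in)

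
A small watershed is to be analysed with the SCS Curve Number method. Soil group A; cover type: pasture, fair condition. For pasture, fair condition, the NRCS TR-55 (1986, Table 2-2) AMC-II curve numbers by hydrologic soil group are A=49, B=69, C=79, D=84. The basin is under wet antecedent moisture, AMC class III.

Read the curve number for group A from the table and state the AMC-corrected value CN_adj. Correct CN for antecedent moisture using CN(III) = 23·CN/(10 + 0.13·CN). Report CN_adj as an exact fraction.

CN_adj = 112700/1637 ≈ 68.845

NRCS table: pasture, fair condition, soil group A → CN(II) = 49
CN(III) from CN(II)=49: (23·49)/(10 + 0.13·49) = 112700/1637 ≈ 68.845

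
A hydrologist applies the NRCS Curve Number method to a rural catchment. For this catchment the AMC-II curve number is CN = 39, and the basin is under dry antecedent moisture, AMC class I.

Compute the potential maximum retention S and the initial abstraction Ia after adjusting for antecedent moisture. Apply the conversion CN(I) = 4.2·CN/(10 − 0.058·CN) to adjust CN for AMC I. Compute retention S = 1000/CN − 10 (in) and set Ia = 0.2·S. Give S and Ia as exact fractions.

CN(I) from CN(II)=39: (4.2·39)/(10 − 0.058·39) = 81900/3869 ≈ 21.168
Retention S: 1000/CN − 10 with CN=21.168 → S = 30500/819 ≈ 37.241 in
Initial abstraction Ia = S/5 = (30500/819)/5 = 6100/819 ≈ 7.448 in

S = 30500/819 in ≈ 37.241 in; Ia = 6100/819 in ≈ 7.448 in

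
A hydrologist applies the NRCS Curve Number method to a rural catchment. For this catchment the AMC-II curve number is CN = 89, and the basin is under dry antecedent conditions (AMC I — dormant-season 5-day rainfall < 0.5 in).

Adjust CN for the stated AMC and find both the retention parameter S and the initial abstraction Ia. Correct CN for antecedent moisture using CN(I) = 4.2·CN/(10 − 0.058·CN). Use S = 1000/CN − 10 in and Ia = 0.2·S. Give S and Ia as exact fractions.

S = 5500/1869 in ≈ 2.943 in; Ia = 1100/1869 in ≈ 0.589 in

Dry (AMC I): CN(I) = 4.2·89/(10 − 0.058·89) = (1869/5)/(2419/500) = 186900/2419 ≈ 77.263
Max retention: S = 1000/(186900/2419) − 10 = 5500/1869 in (≈ 2.943 in)
Ia = 0.2·(5500/1869) = 1100/1869 in ≈ 0.589 in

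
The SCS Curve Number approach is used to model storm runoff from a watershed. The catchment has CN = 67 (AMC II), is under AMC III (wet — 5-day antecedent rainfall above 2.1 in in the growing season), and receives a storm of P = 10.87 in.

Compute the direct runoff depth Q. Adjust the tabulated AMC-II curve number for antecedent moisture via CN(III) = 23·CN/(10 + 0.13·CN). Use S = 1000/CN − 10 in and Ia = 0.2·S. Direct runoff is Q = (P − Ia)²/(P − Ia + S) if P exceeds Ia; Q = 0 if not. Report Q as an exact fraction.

CN(III) from CN(II)=67: (23·67)/(10 + 0.13·67) = 154100/1871 ≈ 82.362
S = 1000/(154100/1871) − 10 = 3300/1541 in ≈ 2.141 in
Initial abstraction Ia = S/5 = (3300/1541)/5 = 660/1541 ≈ 0.428 in
P − Ia = 10.870 − 0.428 = 1609067/154100 ≈ 10.442 in (> 0, runoff occurs)
Q = (1609067/154100)²/((1609067/154100) + 3300/1541) = (2589096610489/23746810000)/(1939067/154100) = 2589096610489/298810224700 in ≈ 8.665 in

Q = 2589096610489/298810224700 in ≈ 8.665 in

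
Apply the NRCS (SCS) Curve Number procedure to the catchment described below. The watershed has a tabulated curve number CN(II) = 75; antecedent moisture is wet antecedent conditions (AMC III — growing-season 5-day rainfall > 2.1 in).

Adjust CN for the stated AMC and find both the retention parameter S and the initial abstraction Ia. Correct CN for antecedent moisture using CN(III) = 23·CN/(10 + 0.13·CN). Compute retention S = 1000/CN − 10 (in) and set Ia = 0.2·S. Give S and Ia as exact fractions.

S = 100/69 in ≈ 1.449 in; Ia = 20/69 in ≈ 0.290 in

CN(III) from CN(II)=75: (23·75)/(10 + 0.13·75) = 6900/79 ≈ 87.342
Retention S: 1000/CN − 10 with CN=87.342 → S = 100/69 ≈ 1.449 in
Ia = 0.2·(100/69) = 20/69 in ≈ 0.290 in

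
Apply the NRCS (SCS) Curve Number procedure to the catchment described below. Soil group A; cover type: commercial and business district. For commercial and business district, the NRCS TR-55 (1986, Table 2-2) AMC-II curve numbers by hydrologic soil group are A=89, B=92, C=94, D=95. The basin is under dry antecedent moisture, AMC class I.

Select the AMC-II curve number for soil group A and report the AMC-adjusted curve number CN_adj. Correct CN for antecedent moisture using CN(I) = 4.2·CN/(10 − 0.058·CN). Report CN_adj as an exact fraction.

NRCS table: commercial and business district, soil group A → CN(II) = 89
Adjust CN=89 to AMC I: 4.2·89/(10 − 0.058·89) → (1869/5) ÷ (2419/500) = 186900/2419 ≈ 77.263

CN_adj = 186900/2419 ≈ 77.263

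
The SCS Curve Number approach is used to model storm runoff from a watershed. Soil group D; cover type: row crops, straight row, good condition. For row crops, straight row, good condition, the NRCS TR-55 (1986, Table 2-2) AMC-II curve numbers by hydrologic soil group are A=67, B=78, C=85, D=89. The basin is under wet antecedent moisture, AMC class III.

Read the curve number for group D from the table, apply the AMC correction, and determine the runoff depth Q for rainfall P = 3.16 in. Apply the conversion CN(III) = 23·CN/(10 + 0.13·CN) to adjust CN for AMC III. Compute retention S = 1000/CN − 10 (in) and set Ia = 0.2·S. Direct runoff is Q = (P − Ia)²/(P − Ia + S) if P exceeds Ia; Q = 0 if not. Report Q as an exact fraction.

NRCS table: row crops, straight row, good condition, soil group D → CN(II) = 89
Wet (AMC III): CN(III) = 23·89/(10 + 0.13·89) = 2047/(2157/100) = 204700/2157 ≈ 94.900
S = 1000/(204700/2157) − 10 = 1100/2047 in ≈ 0.537 in
Ia = 0.2S: 0.2·0.537 = 0.107 in (exactly 220/2047)
Excess rainfall: 3.160 − 0.107 = 3.053 in; P > Ia so Q > 0
Q = (156213/51175)²/((156213/51175) + 1100/2047) = (24402501369/2618880625)/(183713/51175) = 24402501369/9401512775 in ≈ 2.596 in

Q = 24402501369/9401512775 in ≈ 2.596 in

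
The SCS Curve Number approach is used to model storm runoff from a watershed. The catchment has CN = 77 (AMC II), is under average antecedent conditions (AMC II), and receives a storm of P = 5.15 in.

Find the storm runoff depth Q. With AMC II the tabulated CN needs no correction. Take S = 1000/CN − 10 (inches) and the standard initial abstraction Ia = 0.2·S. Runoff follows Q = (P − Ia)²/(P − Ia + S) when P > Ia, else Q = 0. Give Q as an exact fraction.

Q = 49154121/17880940 in ≈ 2.749 in

CN(II) = 77; AMC II needs no correction.
Max retention: S = 1000/77 − 10 = 230/77 in (≈ 2.987 in)
Initial abstraction Ia = S/5 = (230/77)/5 = 46/77 ≈ 0.597 in
Since P=5.150 > Ia=0.597: effective rainfall P−Ia = 7011/1540 in
Q = (7011/1540)²/((7011/1540) + 230/77) = (49154121/2371600)/(11611/1540) = 49154121/17880940 in ≈ 2.749 in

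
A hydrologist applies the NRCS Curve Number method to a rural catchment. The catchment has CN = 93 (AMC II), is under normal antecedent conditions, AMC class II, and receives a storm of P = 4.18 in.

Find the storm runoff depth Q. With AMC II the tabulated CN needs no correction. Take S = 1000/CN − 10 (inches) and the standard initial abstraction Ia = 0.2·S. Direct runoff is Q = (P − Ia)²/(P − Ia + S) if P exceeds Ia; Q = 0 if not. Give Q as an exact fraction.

Q = 351075169/103402050 in ≈ 3.395 in

CN(II) = 93; AMC II needs no correction.
S = 1000/93 − 10 = 70/93 in ≈ 0.753 in
Initial abstraction Ia = S/5 = (70/93)/5 = 14/93 ≈ 0.151 in
Excess rainfall: 4.180 − 0.151 = 4.029 in; P > Ia so Q > 0
Q: (18737/4650)² ÷ (22237/4650) = 351075169/103402050 in (≈ 3.395 in)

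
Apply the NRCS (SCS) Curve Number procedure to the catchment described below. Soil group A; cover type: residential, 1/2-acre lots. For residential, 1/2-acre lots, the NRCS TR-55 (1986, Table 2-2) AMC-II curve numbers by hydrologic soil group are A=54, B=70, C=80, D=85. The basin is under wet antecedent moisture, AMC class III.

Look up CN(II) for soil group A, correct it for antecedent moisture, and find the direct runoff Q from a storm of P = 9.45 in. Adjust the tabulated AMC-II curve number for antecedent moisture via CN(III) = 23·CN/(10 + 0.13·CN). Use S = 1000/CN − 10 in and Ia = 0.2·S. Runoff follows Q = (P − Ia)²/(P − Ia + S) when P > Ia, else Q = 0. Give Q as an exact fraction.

NRCS table: residential, 1/2-acre lots, soil group A → CN(II) = 54
Wet (AMC III): CN(III) = 23·54/(10 + 0.13·54) = 1242/(851/50) = 2700/37 ≈ 72.973
Retention S: 1000/CN − 10 with CN=72.973 → S = 100/27 ≈ 3.704 in
Ia = 0.2·(100/27) = 20/27 in ≈ 0.741 in
Since P=9.450 > Ia=0.741: effective rainfall P−Ia = 4703/540 in
Q: (4703/540)² ÷ (6703/540) = 22118209/3619620 in (≈ 6.111 in)

Q = 22118209/3619620 in ≈ 6.111 in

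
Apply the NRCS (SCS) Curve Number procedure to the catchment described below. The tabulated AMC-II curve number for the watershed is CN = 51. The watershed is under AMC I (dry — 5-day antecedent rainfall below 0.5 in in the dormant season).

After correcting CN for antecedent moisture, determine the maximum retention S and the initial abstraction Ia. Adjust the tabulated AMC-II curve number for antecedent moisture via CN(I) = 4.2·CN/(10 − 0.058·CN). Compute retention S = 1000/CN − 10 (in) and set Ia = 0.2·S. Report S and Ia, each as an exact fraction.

Dry (AMC I): CN(I) = 4.2·51/(10 − 0.058·51) = (1071/5)/(3521/500) = 15300/503 ≈ 30.417
S = 1000/(15300/503) − 10 = 3500/153 in ≈ 22.876 in
Ia = 0.2·(3500/153) = 700/153 in ≈ 4.575 in

S = 3500/153 in ≈ 22.876 in; Ia = 700/153 in ≈ 4.575 in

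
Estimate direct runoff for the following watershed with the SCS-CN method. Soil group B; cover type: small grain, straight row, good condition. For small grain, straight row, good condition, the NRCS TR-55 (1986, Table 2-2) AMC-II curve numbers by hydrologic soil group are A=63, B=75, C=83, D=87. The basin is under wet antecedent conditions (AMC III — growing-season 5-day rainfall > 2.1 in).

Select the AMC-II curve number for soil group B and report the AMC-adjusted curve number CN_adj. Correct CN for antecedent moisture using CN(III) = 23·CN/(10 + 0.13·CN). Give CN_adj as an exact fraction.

NRCS table: small grain, straight row, good condition, soil group B → CN(II) = 75
Wet (AMC III): CN(III) = 23·75/(10 + 0.13·75) = 1725/(79/4) = 6900/79 ≈ 87.342

CN_adj = 6900/79 ≈ 87.342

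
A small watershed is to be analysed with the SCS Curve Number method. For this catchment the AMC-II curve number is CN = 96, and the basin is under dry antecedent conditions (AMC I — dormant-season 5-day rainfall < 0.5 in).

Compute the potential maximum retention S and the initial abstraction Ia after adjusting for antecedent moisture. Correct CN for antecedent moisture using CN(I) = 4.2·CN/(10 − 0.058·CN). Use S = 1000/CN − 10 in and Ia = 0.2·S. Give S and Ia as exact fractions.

S = 125/126 in ≈ 0.992 in; Ia = 25/126 in ≈ 0.198 in

Adjust CN=96 to AMC I: 4.2·96/(10 − 0.058·96) → (2016/5) ÷ (554/125) = 25200/277 ≈ 90.975
S = 1000/(25200/277) − 10 = 125/126 in ≈ 0.992 in
Initial abstraction Ia = S/5 = (125/126)/5 = 25/126 ≈ 0.198 in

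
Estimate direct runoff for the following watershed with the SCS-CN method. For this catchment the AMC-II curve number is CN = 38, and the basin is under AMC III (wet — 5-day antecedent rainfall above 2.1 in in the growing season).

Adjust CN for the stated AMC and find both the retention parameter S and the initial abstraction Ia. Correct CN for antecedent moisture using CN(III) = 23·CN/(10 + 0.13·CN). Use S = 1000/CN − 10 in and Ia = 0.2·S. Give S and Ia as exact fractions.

Adjust CN=38 to AMC III: 23·38/(10 + 0.13·38) → 874 ÷ (747/50) = 43700/747 ≈ 58.501
S = 1000/(43700/747) − 10 = 3100/437 in ≈ 7.094 in
Ia = 0.2·(3100/437) = 620/437 in ≈ 1.419 in

S = 3100/437 in ≈ 7.094 in; Ia = 620/437 in ≈ 1.419 in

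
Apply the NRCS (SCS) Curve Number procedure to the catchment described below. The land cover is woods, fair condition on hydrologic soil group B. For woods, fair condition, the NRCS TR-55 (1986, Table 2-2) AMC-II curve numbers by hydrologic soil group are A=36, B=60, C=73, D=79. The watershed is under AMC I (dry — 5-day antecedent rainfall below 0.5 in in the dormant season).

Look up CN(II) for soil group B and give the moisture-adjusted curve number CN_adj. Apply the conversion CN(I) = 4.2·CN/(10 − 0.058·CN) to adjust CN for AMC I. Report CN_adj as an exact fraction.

CN_adj = 6300/163 ≈ 38.650

NRCS table: woods, fair condition, soil group B → CN(II) = 60
Dry (AMC I): CN(I) = 4.2·60/(10 − 0.058·60) = 252/(163/25) = 6300/163 ≈ 38.650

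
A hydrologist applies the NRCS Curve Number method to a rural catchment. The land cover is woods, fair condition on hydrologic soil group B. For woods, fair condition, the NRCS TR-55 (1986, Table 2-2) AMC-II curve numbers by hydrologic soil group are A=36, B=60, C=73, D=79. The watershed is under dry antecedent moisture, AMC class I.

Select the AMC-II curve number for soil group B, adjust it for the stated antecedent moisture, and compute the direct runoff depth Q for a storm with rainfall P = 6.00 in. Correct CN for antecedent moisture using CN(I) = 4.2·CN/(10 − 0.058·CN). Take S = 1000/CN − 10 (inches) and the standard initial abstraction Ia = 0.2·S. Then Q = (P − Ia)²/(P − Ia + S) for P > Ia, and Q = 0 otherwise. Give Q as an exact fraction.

NRCS table: woods, fair condition, soil group B → CN(II) = 60
CN(I) from CN(II)=60: (4.2·60)/(10 − 0.058·60) = 6300/163 ≈ 38.650
Max retention: S = 1000/(6300/163) − 10 = 1000/63 in (≈ 15.873 in)
Initial abstraction Ia = S/5 = (1000/63)/5 = 200/63 ≈ 3.175 in
P − Ia = 6.000 − 3.175 = 178/63 ≈ 2.825 in (> 0, runoff occurs)
Q: (178/63)² ÷ (1178/63) = 15842/37107 in (≈ 0.427 in)

Q = 15842/37107 in ≈ 0.427 in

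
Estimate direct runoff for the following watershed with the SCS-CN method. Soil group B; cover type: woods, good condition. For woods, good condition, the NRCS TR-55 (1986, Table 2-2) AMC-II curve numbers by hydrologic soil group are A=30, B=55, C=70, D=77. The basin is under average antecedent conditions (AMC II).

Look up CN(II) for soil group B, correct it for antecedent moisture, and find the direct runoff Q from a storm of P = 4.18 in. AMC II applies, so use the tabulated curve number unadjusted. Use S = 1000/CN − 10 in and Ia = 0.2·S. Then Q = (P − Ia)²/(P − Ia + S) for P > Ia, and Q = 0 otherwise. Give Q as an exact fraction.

Q = 1957201/3244450 in ≈ 0.603 in

NRCS table: woods, good condition, soil group B → CN(II) = 55
AMC II — tabulated CN = 55 applies directly.
Max retention: S = 1000/55 − 10 = 90/11 in (≈ 8.182 in)
Ia = 0.2·(90/11) = 18/11 in ≈ 1.636 in
Excess rainfall: 4.180 − 1.636 = 2.544 in; P > Ia so Q > 0
Runoff Q = (P−Ia)²/(P−Ia+S) = (2.544)²/(2.544+8.182) = 1957201/3244450 ≈ 0.603 in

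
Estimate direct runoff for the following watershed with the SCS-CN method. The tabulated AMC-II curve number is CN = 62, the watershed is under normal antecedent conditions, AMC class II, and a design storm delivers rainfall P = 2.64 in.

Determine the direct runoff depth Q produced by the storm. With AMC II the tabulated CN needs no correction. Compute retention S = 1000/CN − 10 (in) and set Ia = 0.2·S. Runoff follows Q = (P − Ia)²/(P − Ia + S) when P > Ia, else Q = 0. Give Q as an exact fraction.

Average conditions: CN = 62 (no AMC adjustment).
S = 1000/62 − 10 = 190/31 in ≈ 6.129 in
Ia = 0.2S: 0.2·6.129 = 1.226 in (exactly 38/31)
P − Ia = 2.640 − 1.226 = 1096/775 ≈ 1.414 in (> 0, runoff occurs)
Runoff Q = (P−Ia)²/(P−Ia+S) = (1.414)²/(1.414+6.129) = 600608/2265325 ≈ 0.265 in

Q = 600608/2265325 in ≈ 0.265 in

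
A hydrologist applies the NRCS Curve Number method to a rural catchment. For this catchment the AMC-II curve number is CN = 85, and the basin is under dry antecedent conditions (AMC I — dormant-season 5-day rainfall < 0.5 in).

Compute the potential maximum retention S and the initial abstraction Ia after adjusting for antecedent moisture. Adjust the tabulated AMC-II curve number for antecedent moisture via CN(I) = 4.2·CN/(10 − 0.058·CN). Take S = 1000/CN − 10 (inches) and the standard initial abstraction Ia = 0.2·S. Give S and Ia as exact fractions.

S = 500/119 in ≈ 4.202 in; Ia = 100/119 in ≈ 0.840 in

CN(I) from CN(II)=85: (4.2·85)/(10 − 0.058·85) = 11900/169 ≈ 70.414
S = 1000/(11900/169) − 10 = 500/119 in ≈ 4.202 in
Ia = 0.2S: 0.2·4.202 = 0.840 in (exactly 100/119)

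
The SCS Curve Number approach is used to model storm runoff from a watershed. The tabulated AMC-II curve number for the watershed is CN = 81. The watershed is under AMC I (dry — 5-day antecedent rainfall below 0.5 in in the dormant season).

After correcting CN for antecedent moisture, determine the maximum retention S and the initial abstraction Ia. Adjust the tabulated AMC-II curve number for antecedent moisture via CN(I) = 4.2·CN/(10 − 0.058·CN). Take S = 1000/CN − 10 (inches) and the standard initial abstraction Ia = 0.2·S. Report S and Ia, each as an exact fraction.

S = 9500/1701 in ≈ 5.585 in; Ia = 1900/1701 in ≈ 1.117 in

CN(I) from CN(II)=81: (4.2·81)/(10 − 0.058·81) = 170100/2651 ≈ 64.164
Max retention: S = 1000/(170100/2651) − 10 = 9500/1701 in (≈ 5.585 in)
Ia = 0.2·(9500/1701) = 1900/1701 in ≈ 1.117 in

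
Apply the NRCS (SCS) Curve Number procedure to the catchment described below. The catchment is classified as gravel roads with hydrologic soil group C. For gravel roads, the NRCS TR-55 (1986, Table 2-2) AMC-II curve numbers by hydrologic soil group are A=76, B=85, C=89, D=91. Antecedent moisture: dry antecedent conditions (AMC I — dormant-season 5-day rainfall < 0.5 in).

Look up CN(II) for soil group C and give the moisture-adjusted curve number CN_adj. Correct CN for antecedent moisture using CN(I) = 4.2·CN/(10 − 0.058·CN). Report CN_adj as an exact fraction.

NRCS table: gravel roads, soil group C → CN(II) = 89
CN(I) from CN(II)=89: (4.2·89)/(10 − 0.058·89) = 186900/2419 ≈ 77.263

CN_adj = 186900/2419 ≈ 77.263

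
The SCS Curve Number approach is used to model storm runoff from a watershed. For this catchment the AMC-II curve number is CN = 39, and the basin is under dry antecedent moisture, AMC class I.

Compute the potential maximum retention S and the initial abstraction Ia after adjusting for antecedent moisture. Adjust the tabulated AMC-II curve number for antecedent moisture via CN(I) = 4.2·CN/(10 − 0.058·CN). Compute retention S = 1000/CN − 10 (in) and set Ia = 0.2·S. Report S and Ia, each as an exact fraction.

Dry (AMC I): CN(I) = 4.2·39/(10 − 0.058·39) = (819/5)/(3869/500) = 81900/3869 ≈ 21.168
Max retention: S = 1000/(81900/3869) − 10 = 30500/819 in (≈ 37.241 in)
Ia = 0.2S: 0.2·37.241 = 7.448 in (exactly 6100/819)

S = 30500/819 in ≈ 37.241 in; Ia = 6100/819 in ≈ 7.448 in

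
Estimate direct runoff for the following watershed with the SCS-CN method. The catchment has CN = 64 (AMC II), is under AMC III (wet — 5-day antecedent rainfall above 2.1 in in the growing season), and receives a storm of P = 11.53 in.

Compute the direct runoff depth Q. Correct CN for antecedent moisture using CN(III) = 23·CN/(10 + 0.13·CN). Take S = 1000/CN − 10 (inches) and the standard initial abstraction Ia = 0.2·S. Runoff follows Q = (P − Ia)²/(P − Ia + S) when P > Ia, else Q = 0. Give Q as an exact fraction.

Q = 161213809/17835925 in ≈ 9.039 in

CN(III) from CN(II)=64: (23·64)/(10 + 0.13·64) = 18400/229 ≈ 80.349
Max retention: S = 1000/(18400/229) − 10 = 225/92 in (≈ 2.446 in)
Initial abstraction Ia = S/5 = (225/92)/5 = 45/92 ≈ 0.489 in
Excess rainfall: 11.530 − 0.489 = 11.041 in; P > Ia so Q > 0
Q = (12697/1150)²/((12697/1150) + 225/92) = (161213809/1322500)/(31019/2300) = 161213809/17835925 in ≈ 9.039 in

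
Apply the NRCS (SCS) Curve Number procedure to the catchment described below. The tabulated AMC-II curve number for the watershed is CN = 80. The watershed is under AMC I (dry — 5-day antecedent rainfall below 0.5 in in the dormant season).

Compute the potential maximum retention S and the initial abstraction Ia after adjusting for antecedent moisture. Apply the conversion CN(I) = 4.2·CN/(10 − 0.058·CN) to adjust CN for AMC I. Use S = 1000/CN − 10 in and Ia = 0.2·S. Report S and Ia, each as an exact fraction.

Dry (AMC I): CN(I) = 4.2·80/(10 − 0.058·80) = 336/(134/25) = 4200/67 ≈ 62.687
S = 1000/(4200/67) − 10 = 125/21 in ≈ 5.952 in
Ia = 0.2·(125/21) = 25/21 in ≈ 1.190 in

S = 125/21 in ≈ 5.952 in; Ia = 25/21 in ≈ 1.190 in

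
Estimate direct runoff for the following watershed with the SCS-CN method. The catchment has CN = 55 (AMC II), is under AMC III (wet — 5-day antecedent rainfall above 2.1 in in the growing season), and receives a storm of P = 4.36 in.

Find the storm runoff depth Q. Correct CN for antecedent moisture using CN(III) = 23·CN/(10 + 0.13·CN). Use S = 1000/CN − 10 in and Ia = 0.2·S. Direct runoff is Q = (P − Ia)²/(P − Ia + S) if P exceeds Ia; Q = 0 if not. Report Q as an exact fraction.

Q = 532547929/288274525 in ≈ 1.847 in

CN(III) from CN(II)=55: (23·55)/(10 + 0.13·55) = 25300/343 ≈ 73.761
Max retention: S = 1000/(25300/343) − 10 = 900/253 in (≈ 3.557 in)
Ia = 0.2S: 0.2·3.557 = 0.711 in (exactly 180/253)
P − Ia = 4.360 − 0.711 = 23077/6325 ≈ 3.649 in (> 0, runoff occurs)
Runoff Q = (P−Ia)²/(P−Ia+S) = (3.649)²/(3.649+3.557) = 532547929/288274525 ≈ 1.847 in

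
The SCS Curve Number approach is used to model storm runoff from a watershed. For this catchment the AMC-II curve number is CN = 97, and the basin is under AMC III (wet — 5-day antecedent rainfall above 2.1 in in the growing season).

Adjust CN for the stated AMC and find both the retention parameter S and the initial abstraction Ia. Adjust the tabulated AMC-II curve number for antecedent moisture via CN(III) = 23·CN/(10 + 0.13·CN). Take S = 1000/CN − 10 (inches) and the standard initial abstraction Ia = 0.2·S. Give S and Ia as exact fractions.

S = 300/2231 in ≈ 0.134 in; Ia = 60/2231 in ≈ 0.027 in

Wet (AMC III): CN(III) = 23·97/(10 + 0.13·97) = 2231/(2261/100) = 223100/2261 ≈ 98.673
S = 1000/(223100/2261) − 10 = 300/2231 in ≈ 0.134 in
Ia = 0.2S: 0.2·0.134 = 0.027 in (exactly 60/2231)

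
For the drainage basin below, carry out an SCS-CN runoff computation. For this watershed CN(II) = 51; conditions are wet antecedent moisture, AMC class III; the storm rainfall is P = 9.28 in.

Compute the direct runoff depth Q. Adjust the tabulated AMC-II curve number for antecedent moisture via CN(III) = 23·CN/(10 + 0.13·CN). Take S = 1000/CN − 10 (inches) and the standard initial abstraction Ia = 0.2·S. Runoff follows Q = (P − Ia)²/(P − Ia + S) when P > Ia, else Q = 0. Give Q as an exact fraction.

CN(III) from CN(II)=51: (23·51)/(10 + 0.13·51) = 117300/1663 ≈ 70.535
Max retention: S = 1000/(117300/1663) − 10 = 4900/1173 in (≈ 4.177 in)
Ia = 0.2S: 0.2·4.177 = 0.835 in (exactly 980/1173)
Excess rainfall: 9.280 − 0.835 = 8.445 in; P > Ia so Q > 0
Runoff Q = (P−Ia)²/(P−Ia+S) = (8.445)²/(8.445+4.177) = 7665448562/1356779775 ≈ 5.650 in

Q = 7665448562/1356779775 in ≈ 5.650 in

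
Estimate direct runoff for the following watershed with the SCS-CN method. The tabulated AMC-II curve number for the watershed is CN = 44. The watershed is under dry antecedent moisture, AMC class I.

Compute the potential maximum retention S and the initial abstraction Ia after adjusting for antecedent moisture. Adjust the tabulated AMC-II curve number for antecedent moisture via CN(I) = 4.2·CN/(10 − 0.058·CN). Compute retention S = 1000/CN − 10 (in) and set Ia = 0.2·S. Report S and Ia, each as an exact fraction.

CN(I) from CN(II)=44: (4.2·44)/(10 − 0.058·44) = 3300/133 ≈ 24.812
Max retention: S = 1000/(3300/133) − 10 = 1000/33 in (≈ 30.303 in)
Initial abstraction Ia = S/5 = (1000/33)/5 = 200/33 ≈ 6.061 in

S = 1000/33 in ≈ 30.303 in; Ia = 200/33 in ≈ 6.061 in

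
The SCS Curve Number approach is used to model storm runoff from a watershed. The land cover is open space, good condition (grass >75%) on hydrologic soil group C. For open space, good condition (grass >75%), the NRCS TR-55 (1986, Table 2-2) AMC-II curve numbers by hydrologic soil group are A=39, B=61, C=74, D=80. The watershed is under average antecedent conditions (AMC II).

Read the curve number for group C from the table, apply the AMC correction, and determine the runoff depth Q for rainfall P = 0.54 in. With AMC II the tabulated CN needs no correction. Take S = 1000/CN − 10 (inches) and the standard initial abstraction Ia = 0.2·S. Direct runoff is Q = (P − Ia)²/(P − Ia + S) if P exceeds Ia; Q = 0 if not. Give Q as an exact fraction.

NRCS table: open space, good condition (grass >75%), soil group C → CN(II) = 74
Average conditions: CN = 74 (no AMC adjustment).
S = 1000/74 − 10 = 130/37 in ≈ 3.514 in
Ia = 0.2·(130/37) = 26/37 in ≈ 0.703 in
P = 0.540 ≤ Ia = 0.703 in: entire storm abstracted, Q = 0.

Q = 0 in ≈ 0.000 in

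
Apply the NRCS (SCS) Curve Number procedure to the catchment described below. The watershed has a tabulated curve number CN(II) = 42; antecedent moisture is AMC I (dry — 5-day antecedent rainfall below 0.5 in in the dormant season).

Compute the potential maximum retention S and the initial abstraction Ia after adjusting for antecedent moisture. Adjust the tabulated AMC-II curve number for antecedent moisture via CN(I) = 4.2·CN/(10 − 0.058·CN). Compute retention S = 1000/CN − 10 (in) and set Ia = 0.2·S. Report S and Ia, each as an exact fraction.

S = 14500/441 in ≈ 32.880 in; Ia = 2900/441 in ≈ 6.576 in

Dry (AMC I): CN(I) = 4.2·42/(10 − 0.058·42) = (882/5)/(1891/250) = 44100/1891 ≈ 23.321
Retention S: 1000/CN − 10 with CN=23.321 → S = 14500/441 ≈ 32.880 in
Ia = 0.2·(14500/441) = 2900/441 in ≈ 6.576 in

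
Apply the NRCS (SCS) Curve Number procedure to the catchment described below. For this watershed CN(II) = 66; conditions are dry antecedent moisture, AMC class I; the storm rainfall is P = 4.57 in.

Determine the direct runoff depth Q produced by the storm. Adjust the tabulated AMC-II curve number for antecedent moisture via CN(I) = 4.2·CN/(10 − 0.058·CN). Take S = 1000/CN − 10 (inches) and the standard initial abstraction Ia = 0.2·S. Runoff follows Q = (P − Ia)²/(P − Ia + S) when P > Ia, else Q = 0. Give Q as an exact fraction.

Q = 21521183401/69071379300 in ≈ 0.312 in

Dry (AMC I): CN(I) = 4.2·66/(10 − 0.058·66) = (1386/5)/(1543/250) = 69300/1543 ≈ 44.913
Retention S: 1000/CN − 10 with CN=44.913 → S = 8500/693 ≈ 12.266 in
Ia = 0.2·(8500/693) = 1700/693 in ≈ 2.453 in
Since P=4.570 > Ia=2.453: effective rainfall P−Ia = 146701/69300 in
Runoff Q = (P−Ia)²/(P−Ia+S) = (2.117)²/(2.117+12.266) = 21521183401/69071379300 ≈ 0.312 in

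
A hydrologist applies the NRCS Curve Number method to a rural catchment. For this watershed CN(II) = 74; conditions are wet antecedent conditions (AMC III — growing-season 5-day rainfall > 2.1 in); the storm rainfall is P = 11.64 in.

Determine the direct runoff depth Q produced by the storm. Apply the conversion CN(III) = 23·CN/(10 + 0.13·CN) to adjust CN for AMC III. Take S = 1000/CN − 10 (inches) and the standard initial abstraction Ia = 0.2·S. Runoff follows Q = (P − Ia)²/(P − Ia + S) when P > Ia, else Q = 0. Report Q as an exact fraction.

CN(III) from CN(II)=74: (23·74)/(10 + 0.13·74) = 85100/981 ≈ 86.748
Max retention: S = 1000/(85100/981) − 10 = 1300/851 in (≈ 1.528 in)
Initial abstraction Ia = S/5 = (1300/851)/5 = 260/851 ≈ 0.306 in
P − Ia = 11.640 − 0.306 = 241141/21275 ≈ 11.334 in (> 0, runoff occurs)
Q: (241141/21275)² ÷ (273641/21275) = 58148981881/5821712275 in (≈ 9.988 in)

Q = 58148981881/5821712275 in ≈ 9.988 in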